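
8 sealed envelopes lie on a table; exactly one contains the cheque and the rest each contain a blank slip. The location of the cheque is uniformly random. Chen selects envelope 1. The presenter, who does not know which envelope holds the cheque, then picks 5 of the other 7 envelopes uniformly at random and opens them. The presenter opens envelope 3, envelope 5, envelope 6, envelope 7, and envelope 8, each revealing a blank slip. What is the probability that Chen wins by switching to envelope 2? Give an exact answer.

Condition on the true location of the cheque.
If it is in any of envelopes 1, 2, and 4 (prior 1/8 each): the presenter picks exactly this set with probability 1/21 regardless, and none is the prize; weight (1/8)·(1/21) = 1/168 each.
If it is in any of envelopes 3, 5, 6, 7, and 8 (prior 1/8 each): that envelope was opened and seen not to hold the prize — ruled out; weight (1/8)·0 = 0 each.
The weights sum to 1/56.
So P(the cheque in envelope 2 | the presenter opened envelope 3, envelope 5, envelope 6, envelope 7, and envelope 8) = (1/168) / (1/56) = 1/3.

1/3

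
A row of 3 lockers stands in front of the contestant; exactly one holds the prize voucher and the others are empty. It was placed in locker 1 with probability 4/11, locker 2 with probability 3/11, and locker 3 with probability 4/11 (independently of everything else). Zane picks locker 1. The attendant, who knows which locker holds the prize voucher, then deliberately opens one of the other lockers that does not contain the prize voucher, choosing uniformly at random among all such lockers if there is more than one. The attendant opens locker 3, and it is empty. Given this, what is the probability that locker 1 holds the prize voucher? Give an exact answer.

Condition on the true location of the prize voucher.
If it is in locker 1 (prior 4/11): the attendant has 2 equally likely choices, so probability 1/2; weight (4/11)·(1/2) = 2/11.
If it is in locker 2 (prior 3/11): the attendant has no choice, probability 1; weight (3/11)·1 = 3/11.
If it is in locker 3 (prior 4/11): the attendant opened locker 3, so this case is ruled out; weight (4/11)·0 = 0.
The weights sum to 5/11.
So P(the prize voucher in locker 1 | the attendant opened locker 3) = (2/11) / (5/11) = 2/5.

2/5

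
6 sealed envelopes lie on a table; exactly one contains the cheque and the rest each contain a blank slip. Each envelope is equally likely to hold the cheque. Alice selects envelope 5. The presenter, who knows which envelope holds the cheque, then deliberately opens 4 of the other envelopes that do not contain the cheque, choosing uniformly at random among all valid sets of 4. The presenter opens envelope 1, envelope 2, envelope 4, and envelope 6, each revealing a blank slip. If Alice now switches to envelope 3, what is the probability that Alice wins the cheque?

Consider each possible location of the cheque in turn.
If it is in any of envelopes 1, 2, 4, and 6 (prior 1/6 each): that envelope was opened and seen not to hold the prize — ruled out; weight (1/6)·0 = 0 each.
If it is in envelope 3 (prior 1/6): the presenter has no choice, probability 1; weight (1/6)·1 = 1/6.
If it is in envelope 5 (prior 1/6): the presenter has 5 equally likely choices, so probability 1/5; weight (1/6)·(1/5) = 1/30.
The weights sum to 1/5.
So P(the cheque in envelope 3 | the presenter opened envelope 1, envelope 2, envelope 4, and envelope 6) = (1/6) / (1/5) = 5/6.

5/6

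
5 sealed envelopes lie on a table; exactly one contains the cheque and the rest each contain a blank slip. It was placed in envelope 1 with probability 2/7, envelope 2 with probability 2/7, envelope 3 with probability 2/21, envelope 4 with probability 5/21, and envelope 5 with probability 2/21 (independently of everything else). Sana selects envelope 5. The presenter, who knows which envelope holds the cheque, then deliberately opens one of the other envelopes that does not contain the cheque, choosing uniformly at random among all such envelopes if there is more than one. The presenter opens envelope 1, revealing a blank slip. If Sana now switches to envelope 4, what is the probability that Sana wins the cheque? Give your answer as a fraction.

10/29

Condition on the true location of the cheque.
If it is in envelope 1 (prior 2/7): the presenter opened envelope 1, so this case is ruled out; weight (2/7)·0 = 0.
If it is in envelope 2 (prior 2/7): the presenter has 3 equally likely choices, so probability 1/3; weight (2/7)·(1/3) = 2/21.
If it is in envelope 3 (prior 2/21): the presenter has 3 equally likely choices, so probability 1/3; weight (2/21)·(1/3) = 2/63.
If it is in envelope 4 (prior 5/21): the presenter has 3 equally likely choices, so probability 1/3; weight (5/21)·(1/3) = 5/63.
If it is in envelope 5 (prior 2/21): the presenter has 4 equally likely choices, so probability 1/4; weight (2/21)·(1/4) = 1/42.
The weights sum to 29/126.
So P(the cheque in envelope 4 | the presenter opened envelope 1) = (5/63) / (29/126) = 10/29.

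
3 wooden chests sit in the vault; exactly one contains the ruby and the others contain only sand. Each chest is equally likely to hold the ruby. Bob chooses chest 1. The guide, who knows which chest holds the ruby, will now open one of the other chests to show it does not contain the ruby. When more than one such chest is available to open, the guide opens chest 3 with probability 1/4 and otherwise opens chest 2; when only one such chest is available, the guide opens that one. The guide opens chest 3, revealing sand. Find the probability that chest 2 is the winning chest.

4/5

Apply Bayes' rule, conditioning on where the ruby actually is.
If it is in chest 1 (prior 1/3): chest 3 is available, opened with probability 1/4; weight (1/3)·(1/4) = 1/12.
If it is in chest 2 (prior 1/3): only chest 3 is available, probability 1; weight (1/3)·1 = 1/3.
If it is in chest 3 (prior 1/3): the guide opened chest 3, so this case is ruled out; weight (1/3)·0 = 0.
The weights sum to 5/12.
So P(the ruby in chest 2 | the guide opened chest 3) = (1/3) / (5/12) = 4/5.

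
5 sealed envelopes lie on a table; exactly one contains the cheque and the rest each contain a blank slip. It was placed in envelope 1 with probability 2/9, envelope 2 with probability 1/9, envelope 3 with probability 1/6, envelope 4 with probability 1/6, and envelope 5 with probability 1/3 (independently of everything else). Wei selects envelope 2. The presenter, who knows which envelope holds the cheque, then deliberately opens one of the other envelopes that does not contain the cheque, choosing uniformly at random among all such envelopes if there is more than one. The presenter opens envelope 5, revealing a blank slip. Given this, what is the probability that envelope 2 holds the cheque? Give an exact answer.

3/23

Consider each possible location of the cheque in turn.
If it is in envelope 1 (prior 2/9): the presenter has 3 equally likely choices, so probability 1/3; weight (2/9)·(1/3) = 2/27.
If it is in envelope 2 (prior 1/9): the presenter has 4 equally likely choices, so probability 1/4; weight (1/9)·(1/4) = 1/36.
If it is in either of envelopes 3 and 4 (prior 1/6 each): the presenter has 3 equally likely choices, so probability 1/3; weight (1/6)·(1/3) = 1/18 each.
If it is in envelope 5 (prior 1/3): the presenter opened envelope 5, so this case is ruled out; weight (1/3)·0 = 0.
The weights sum to 23/108.
So P(the cheque in envelope 2 | the presenter opened envelope 5) = (1/36) / (23/108) = 3/23.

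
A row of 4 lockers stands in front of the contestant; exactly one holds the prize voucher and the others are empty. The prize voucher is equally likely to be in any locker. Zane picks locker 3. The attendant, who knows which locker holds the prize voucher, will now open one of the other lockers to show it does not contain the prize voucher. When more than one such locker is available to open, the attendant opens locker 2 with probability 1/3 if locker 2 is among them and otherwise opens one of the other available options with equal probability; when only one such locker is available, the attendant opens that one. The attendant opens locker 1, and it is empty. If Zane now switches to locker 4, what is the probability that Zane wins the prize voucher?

4/9

Consider each possible location of the prize voucher in turn.
If it is in locker 1 (prior 1/4): the attendant opened locker 1, so this case is ruled out; weight (1/4)·0 = 0.
If it is in locker 2 (prior 1/4): locker 2 holds the prize so is unavailable; the attendant chooses uniformly among the 2 others, probability 1/2; weight (1/4)·(1/2) = 1/8.
If it is in locker 3 (prior 1/4): locker 2 is available but not opened; locker 1 gets probability (1 − 1/3)/2 = 1/3; weight (1/4)·(1/3) = 1/12.
If it is in locker 4 (prior 1/4): locker 2 is available but not opened, probability 2/3; weight (1/4)·(2/3) = 1/6.
The weights sum to 3/8.
So P(the prize voucher in locker 4 | the attendant opened locker 1) = (1/6) / (3/8) = 4/9.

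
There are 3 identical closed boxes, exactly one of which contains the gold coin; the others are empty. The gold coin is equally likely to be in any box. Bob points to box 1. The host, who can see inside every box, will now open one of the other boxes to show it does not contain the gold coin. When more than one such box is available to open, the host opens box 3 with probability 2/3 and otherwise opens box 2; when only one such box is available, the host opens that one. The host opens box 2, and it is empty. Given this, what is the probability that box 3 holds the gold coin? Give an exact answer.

3/4

Consider each possible location of the gold coin in turn.
If it is in box 1 (prior 1/3): box 3 is available but not opened, probability 1/3; weight (1/3)·(1/3) = 1/9.
If it is in box 2 (prior 1/3): the host opened box 2, so this case is ruled out; weight (1/3)·0 = 0.
If it is in box 3 (prior 1/3): only box 2 is available, probability 1; weight (1/3)·1 = 1/3.
The weights sum to 4/9.
So P(the gold coin in box 3 | the host opened box 2) = (1/3) / (4/9) = 3/4.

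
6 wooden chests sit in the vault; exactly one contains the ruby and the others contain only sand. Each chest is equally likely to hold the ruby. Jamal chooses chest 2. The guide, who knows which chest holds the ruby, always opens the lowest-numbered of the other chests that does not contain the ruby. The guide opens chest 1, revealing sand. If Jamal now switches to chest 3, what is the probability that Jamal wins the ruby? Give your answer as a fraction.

1/5

Condition on the true location of the ruby.
If it is in chest 1 (prior 1/6): the guide opened chest 1, so this case is ruled out; weight (1/6)·0 = 0.
If it is in any of chests 2, 3, 4, 5, and 6 (prior 1/6 each): chest 1 is the lowest-numbered option available, probability 1; weight (1/6)·1 = 1/6 each.
The weights sum to 5/6.
So P(the ruby in chest 3 | the guide opened chest 1) = (1/6) / (5/6) = 1/5.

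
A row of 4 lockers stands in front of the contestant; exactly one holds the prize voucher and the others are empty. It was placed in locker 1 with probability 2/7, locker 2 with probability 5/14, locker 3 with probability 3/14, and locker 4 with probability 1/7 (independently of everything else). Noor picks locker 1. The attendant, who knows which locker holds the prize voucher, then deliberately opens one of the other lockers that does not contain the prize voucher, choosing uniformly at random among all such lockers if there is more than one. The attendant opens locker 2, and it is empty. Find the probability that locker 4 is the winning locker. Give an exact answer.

Condition on the true location of the prize voucher.
If it is in locker 1 (prior 2/7): the attendant has 3 equally likely choices, so probability 1/3; weight (2/7)·(1/3) = 2/21.
If it is in locker 2 (prior 5/14): the attendant opened locker 2, so this case is ruled out; weight (5/14)·0 = 0.
If it is in locker 3 (prior 3/14): the attendant has 2 equally likely choices, so probability 1/2; weight (3/14)·(1/2) = 3/28.
If it is in locker 4 (prior 1/7): the attendant has 2 equally likely choices, so probability 1/2; weight (1/7)·(1/2) = 1/14.
The weights sum to 23/84.
So P(the prize voucher in locker 4 | the attendant opened locker 2) = (1/14) / (23/84) = 6/23.

6/23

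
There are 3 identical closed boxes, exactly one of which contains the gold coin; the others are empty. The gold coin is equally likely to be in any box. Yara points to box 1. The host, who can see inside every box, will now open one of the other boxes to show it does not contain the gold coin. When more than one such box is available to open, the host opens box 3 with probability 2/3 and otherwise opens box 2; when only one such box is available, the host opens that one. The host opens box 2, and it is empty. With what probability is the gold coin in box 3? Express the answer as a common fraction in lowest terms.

Apply Bayes' rule, conditioning on where the gold coin actually is.
If it is in box 1 (prior 1/3): box 3 is available but not opened, probability 1/3; weight (1/3)·(1/3) = 1/9.
If it is in box 2 (prior 1/3): the host opened box 2, so this case is ruled out; weight (1/3)·0 = 0.
If it is in box 3 (prior 1/3): only box 2 is available, probability 1; weight (1/3)·1 = 1/3.
The weights sum to 4/9.
So P(the gold coin in box 3 | the host opened box 2) = (1/3) / (4/9) = 3/4.

3/4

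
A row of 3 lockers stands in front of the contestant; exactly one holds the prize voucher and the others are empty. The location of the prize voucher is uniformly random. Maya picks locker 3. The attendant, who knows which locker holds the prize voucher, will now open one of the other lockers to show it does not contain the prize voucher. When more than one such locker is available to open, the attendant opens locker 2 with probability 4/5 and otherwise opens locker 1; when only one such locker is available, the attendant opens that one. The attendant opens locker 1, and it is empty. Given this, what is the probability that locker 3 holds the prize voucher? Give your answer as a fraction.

Consider each possible location of the prize voucher in turn.
If it is in locker 1 (prior 1/3): the attendant opened locker 1, so this case is ruled out; weight (1/3)·0 = 0.
If it is in locker 2 (prior 1/3): only locker 1 is available, probability 1; weight (1/3)·1 = 1/3.
If it is in locker 3 (prior 1/3): locker 2 is available but not opened, probability 1/5; weight (1/3)·(1/5) = 1/15.
The weights sum to 2/5.
So P(the prize voucher in locker 3 | the attendant opened locker 1) = (1/15) / (2/5) = 1/6.

1/6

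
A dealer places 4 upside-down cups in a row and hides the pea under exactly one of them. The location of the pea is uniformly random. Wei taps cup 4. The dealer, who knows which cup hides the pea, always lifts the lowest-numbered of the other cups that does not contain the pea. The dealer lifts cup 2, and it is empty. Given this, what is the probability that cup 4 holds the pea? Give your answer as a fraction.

0

Consider each possible location of the pea in turn.
If it is under cup 1 (prior 1/4): cup 2 is the lowest-numbered option available, probability 1; weight (1/4)·1 = 1/4.
If it is under cup 2 (prior 1/4): the dealer opened cup 2, so this case is ruled out; weight (1/4)·0 = 0.
If it is under either of cups 3 and 4 (prior 1/4 each): the dealer would have opened cup 1 instead, probability 0; weight (1/4)·0 = 0 each.
The weights sum to 1/4.
So P(the pea under cup 4 | the dealer opened cup 2) = 0 / (1/4) = 0.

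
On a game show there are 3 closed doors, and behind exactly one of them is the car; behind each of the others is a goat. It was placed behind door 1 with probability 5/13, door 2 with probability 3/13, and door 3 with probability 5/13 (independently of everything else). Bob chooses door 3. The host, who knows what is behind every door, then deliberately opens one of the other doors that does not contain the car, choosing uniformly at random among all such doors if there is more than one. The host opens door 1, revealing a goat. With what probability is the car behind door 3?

5/11

Condition on the true location of the car.
If it is behind door 1 (prior 5/13): the host opened door 1, so this case is ruled out; weight (5/13)·0 = 0.
If it is behind door 2 (prior 3/13): the host has no choice, probability 1; weight (3/13)·1 = 3/13.
If it is behind door 3 (prior 5/13): the host has 2 equally likely choices, so probability 1/2; weight (5/13)·(1/2) = 5/26.
The weights sum to 11/26.
So P(the car behind door 3 | the host opened door 1) = (5/26) / (11/26) = 5/11.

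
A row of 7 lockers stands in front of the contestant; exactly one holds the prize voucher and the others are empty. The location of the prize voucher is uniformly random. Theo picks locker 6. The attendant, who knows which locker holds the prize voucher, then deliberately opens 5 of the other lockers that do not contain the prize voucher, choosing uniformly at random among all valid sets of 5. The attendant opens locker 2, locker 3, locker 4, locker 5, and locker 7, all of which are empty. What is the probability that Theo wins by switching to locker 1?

Apply Bayes' rule, conditioning on where the prize voucher actually is.
If it is in locker 1 (prior 1/7): the attendant has no choice, probability 1; weight (1/7)·1 = 1/7.
If it is in any of lockers 2, 3, 4, 5, and 7 (prior 1/7 each): that locker was opened and seen not to hold the prize — ruled out; weight (1/7)·0 = 0 each.
If it is in locker 6 (prior 1/7): the attendant has 6 equally likely choices, so probability 1/6; weight (1/7)·(1/6) = 1/42.
The weights sum to 1/6.
So P(the prize voucher in locker 1 | the attendant opened locker 2, locker 3, locker 4, locker 5, and locker 7) = (1/7) / (1/6) = 6/7.

6/7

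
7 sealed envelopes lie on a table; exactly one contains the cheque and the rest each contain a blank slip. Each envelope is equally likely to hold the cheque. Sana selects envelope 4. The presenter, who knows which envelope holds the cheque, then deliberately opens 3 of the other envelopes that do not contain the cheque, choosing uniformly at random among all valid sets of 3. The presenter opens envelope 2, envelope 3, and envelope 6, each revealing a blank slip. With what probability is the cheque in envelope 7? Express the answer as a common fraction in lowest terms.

2/7

Consider each possible location of the cheque in turn.
If it is in any of envelopes 1, 5, and 7 (prior 1/7 each): the presenter has 10 equally likely choices, so probability 1/10; weight (1/7)·(1/10) = 1/70 each.
If it is in any of envelopes 2, 3, and 6 (prior 1/7 each): that envelope was opened and seen not to hold the prize — ruled out; weight (1/7)·0 = 0 each.
If it is in envelope 4 (prior 1/7): the presenter has 20 equally likely choices, so probability 1/20; weight (1/7)·(1/20) = 1/140.
The weights sum to 1/20.
So P(the cheque in envelope 7 | the presenter opened envelope 2, envelope 3, and envelope 6) = (1/70) / (1/20) = 2/7.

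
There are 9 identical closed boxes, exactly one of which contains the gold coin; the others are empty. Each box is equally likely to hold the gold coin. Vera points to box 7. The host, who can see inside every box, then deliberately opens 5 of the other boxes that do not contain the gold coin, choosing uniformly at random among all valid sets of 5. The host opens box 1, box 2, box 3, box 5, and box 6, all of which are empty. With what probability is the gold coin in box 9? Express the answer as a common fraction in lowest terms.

8/27

Condition on the true location of the gold coin.
If it is in any of boxes 1, 2, 3, 5, and 6 (prior 1/9 each): that box was opened and seen not to hold the prize — ruled out; weight (1/9)·0 = 0 each.
If it is in any of boxes 4, 8, and 9 (prior 1/9 each): the host has 21 equally likely choices, so probability 1/21; weight (1/9)·(1/21) = 1/189 each.
If it is in box 7 (prior 1/9): the host has 56 equally likely choices, so probability 1/56; weight (1/9)·(1/56) = 1/504.
The weights sum to 1/56.
So P(the gold coin in box 9 | the host opened box 1, box 2, box 3, box 5, and box 6) = (1/189) / (1/56) = 8/27.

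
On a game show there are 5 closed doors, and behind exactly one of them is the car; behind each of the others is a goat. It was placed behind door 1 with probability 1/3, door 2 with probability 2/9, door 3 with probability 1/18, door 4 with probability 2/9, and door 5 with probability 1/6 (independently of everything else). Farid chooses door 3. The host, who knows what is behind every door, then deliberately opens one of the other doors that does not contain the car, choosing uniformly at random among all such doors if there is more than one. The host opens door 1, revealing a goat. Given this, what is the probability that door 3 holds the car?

3/47

Condition on the true location of the car.
If it is behind door 1 (prior 1/3): the host opened door 1, so this case is ruled out; weight (1/3)·0 = 0.
If it is behind either of doors 2 and 4 (prior 2/9 each): the host has 3 equally likely choices, so probability 1/3; weight (2/9)·(1/3) = 2/27 each.
If it is behind door 3 (prior 1/18): the host has 4 equally likely choices, so probability 1/4; weight (1/18)·(1/4) = 1/72.
If it is behind door 5 (prior 1/6): the host has 3 equally likely choices, so probability 1/3; weight (1/6)·(1/3) = 1/18.
The weights sum to 47/216.
So P(the car behind door 3 | the host opened door 1) = (1/72) / (47/216) = 3/47.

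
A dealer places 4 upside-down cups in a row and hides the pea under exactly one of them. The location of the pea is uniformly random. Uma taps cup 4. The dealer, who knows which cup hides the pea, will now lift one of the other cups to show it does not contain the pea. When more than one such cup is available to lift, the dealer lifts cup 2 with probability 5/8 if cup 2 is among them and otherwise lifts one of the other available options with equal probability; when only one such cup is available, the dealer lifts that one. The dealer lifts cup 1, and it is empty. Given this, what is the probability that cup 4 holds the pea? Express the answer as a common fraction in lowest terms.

3/17

Apply Bayes' rule, conditioning on where the pea actually is.
If it is under cup 1 (prior 1/4): the dealer opened cup 1, so this case is ruled out; weight (1/4)·0 = 0.
If it is under cup 2 (prior 1/4): cup 2 holds the prize so is unavailable; the dealer chooses uniformly among the 2 others, probability 1/2; weight (1/4)·(1/2) = 1/8.
If it is under cup 3 (prior 1/4): cup 2 is available but not opened, probability 3/8; weight (1/4)·(3/8) = 3/32.
If it is under cup 4 (prior 1/4): cup 2 is available but not opened; cup 1 gets probability (1 − 5/8)/2 = 3/16; weight (1/4)·(3/16) = 3/64.
The weights sum to 17/64.
So P(the pea under cup 4 | the dealer opened cup 1) = (3/64) / (17/64) = 3/17.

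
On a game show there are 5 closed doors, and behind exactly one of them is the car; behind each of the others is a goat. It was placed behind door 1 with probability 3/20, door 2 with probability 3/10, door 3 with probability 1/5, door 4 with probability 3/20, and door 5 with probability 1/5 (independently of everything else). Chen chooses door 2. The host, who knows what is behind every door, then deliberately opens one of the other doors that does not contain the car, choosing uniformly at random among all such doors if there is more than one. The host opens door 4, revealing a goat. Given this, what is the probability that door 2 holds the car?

9/31

Consider each possible location of the car in turn.
If it is behind door 1 (prior 3/20): the host has 3 equally likely choices, so probability 1/3; weight (3/20)·(1/3) = 1/20.
If it is behind door 2 (prior 3/10): the host has 4 equally likely choices, so probability 1/4; weight (3/10)·(1/4) = 3/40.
If it is behind either of doors 3 and 5 (prior 1/5 each): the host has 3 equally likely choices, so probability 1/3; weight (1/5)·(1/3) = 1/15 each.
If it is behind door 4 (prior 3/20): the host opened door 4, so this case is ruled out; weight (3/20)·0 = 0.
The weights sum to 31/120.
So P(the car behind door 2 | the host opened door 4) = (3/40) / (31/120) = 9/31.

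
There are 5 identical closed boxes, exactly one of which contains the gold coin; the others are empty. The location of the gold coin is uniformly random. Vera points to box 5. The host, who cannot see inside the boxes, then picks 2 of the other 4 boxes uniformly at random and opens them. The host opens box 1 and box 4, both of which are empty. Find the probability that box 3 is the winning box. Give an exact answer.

Because the host chose which boxes to open without knowing where the gold coin is, the choice is independent of the prize location. Learning that none of the 2 opened boxes holds the gold coin simply rules out those 2 locations and leaves the remaining 3 boxes still equally likely by symmetry.
So P(the gold coin in box 3) = 1/3.

1/3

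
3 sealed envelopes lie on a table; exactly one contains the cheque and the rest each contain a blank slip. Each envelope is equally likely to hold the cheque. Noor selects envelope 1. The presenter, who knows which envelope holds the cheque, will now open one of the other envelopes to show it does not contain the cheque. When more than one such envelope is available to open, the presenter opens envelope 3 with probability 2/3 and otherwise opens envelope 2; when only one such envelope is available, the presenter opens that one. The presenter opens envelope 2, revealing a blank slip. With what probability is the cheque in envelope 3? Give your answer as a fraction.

Apply Bayes' rule, conditioning on where the cheque actually is.
If it is in envelope 1 (prior 1/3): envelope 3 is available but not opened, probability 1/3; weight (1/3)·(1/3) = 1/9.
If it is in envelope 2 (prior 1/3): the presenter opened envelope 2, so this case is ruled out; weight (1/3)·0 = 0.
If it is in envelope 3 (prior 1/3): only envelope 2 is available, probability 1; weight (1/3)·1 = 1/3.
The weights sum to 4/9.
So P(the cheque in envelope 3 | the presenter opened envelope 2) = (1/3) / (4/9) = 3/4.

3/4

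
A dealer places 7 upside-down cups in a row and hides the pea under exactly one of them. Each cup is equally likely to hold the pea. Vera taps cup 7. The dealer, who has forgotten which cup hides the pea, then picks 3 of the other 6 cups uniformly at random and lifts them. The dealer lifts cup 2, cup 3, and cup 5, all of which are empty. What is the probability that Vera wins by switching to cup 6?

1/4

Condition on the true location of the pea.
If it is under any of cups 1, 4, 6, and 7 (prior 1/7 each): the dealer picks exactly this set with probability 1/20 regardless, and none is the prize; weight (1/7)·(1/20) = 1/140 each.
If it is under any of cups 2, 3, and 5 (prior 1/7 each): that cup was opened and seen not to hold the prize — ruled out; weight (1/7)·0 = 0 each.
The weights sum to 1/35.
So P(the pea under cup 6 | the dealer opened cup 2, cup 3, and cup 5) = (1/140) / (1/35) = 1/4.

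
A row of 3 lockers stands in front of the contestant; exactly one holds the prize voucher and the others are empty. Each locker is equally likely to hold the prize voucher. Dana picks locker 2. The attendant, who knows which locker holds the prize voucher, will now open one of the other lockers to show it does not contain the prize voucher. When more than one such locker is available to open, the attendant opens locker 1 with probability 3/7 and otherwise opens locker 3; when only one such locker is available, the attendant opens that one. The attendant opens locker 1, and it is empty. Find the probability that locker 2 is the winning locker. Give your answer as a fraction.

Condition on the true location of the prize voucher.
If it is in locker 1 (prior 1/3): the attendant opened locker 1, so this case is ruled out; weight (1/3)·0 = 0.
If it is in locker 2 (prior 1/3): locker 1 is available, opened with probability 3/7; weight (1/3)·(3/7) = 1/7.
If it is in locker 3 (prior 1/3): only locker 1 is available, probability 1; weight (1/3)·1 = 1/3.
The weights sum to 10/21.
So P(the prize voucher in locker 2 | the attendant opened locker 1) = (1/7) / (10/21) = 3/10.

3/10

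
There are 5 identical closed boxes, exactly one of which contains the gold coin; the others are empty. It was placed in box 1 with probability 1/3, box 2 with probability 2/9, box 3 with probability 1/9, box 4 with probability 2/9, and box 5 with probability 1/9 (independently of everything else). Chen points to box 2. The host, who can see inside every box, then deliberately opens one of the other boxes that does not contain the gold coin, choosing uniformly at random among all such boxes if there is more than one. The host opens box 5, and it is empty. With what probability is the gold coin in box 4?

Consider each possible location of the gold coin in turn.
If it is in box 1 (prior 1/3): the host has 3 equally likely choices, so probability 1/3; weight (1/3)·(1/3) = 1/9.
If it is in box 2 (prior 2/9): the host has 4 equally likely choices, so probability 1/4; weight (2/9)·(1/4) = 1/18.
If it is in box 3 (prior 1/9): the host has 3 equally likely choices, so probability 1/3; weight (1/9)·(1/3) = 1/27.
If it is in box 4 (prior 2/9): the host has 3 equally likely choices, so probability 1/3; weight (2/9)·(1/3) = 2/27.
If it is in box 5 (prior 1/9): the host opened box 5, so this case is ruled out; weight (1/9)·0 = 0.
The weights sum to 5/18.
So P(the gold coin in box 4 | the host opened box 5) = (2/27) / (5/18) = 4/15.

4/15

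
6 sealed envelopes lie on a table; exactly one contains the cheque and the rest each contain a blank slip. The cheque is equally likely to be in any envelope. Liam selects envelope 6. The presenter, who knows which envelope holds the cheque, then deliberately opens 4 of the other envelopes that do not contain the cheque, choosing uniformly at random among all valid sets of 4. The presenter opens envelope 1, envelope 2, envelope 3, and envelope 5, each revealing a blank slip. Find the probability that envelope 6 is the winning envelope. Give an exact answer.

Apply Bayes' rule, conditioning on where the cheque actually is.
If it is in any of envelopes 1, 2, 3, and 5 (prior 1/6 each): that envelope was opened and seen not to hold the prize — ruled out; weight (1/6)·0 = 0 each.
If it is in envelope 4 (prior 1/6): the presenter has no choice, probability 1; weight (1/6)·1 = 1/6.
If it is in envelope 6 (prior 1/6): the presenter has 5 equally likely choices, so probability 1/5; weight (1/6)·(1/5) = 1/30.
The weights sum to 1/5.
So P(the cheque in envelope 6 | the presenter opened envelope 1, envelope 2, envelope 3, and envelope 5) = (1/30) / (1/5) = 1/6.

1/6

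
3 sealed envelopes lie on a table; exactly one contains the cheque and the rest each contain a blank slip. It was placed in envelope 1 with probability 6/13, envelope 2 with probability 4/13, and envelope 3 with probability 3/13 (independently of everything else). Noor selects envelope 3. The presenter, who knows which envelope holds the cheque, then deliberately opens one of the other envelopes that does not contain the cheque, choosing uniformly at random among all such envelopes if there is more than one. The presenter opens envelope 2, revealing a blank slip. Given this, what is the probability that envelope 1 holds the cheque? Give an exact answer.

Condition on the true location of the cheque.
If it is in envelope 1 (prior 6/13): the presenter has no choice, probability 1; weight (6/13)·1 = 6/13.
If it is in envelope 2 (prior 4/13): the presenter opened envelope 2, so this case is ruled out; weight (4/13)·0 = 0.
If it is in envelope 3 (prior 3/13): the presenter has 2 equally likely choices, so probability 1/2; weight (3/13)·(1/2) = 3/26.
The weights sum to 15/26.
So P(the cheque in envelope 1 | the presenter opened envelope 2) = (6/13) / (15/26) = 4/5.

4/5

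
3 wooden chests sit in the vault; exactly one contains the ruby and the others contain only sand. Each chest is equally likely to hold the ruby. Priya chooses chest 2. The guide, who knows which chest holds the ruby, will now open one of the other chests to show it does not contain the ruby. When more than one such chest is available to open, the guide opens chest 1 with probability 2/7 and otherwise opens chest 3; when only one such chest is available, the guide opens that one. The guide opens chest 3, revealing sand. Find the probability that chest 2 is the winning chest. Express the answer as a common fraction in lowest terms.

5/12

Consider each possible location of the ruby in turn.
If it is in chest 1 (prior 1/3): only chest 3 is available, probability 1; weight (1/3)·1 = 1/3.
If it is in chest 2 (prior 1/3): chest 1 is available but not opened, probability 5/7; weight (1/3)·(5/7) = 5/21.
If it is in chest 3 (prior 1/3): the guide opened chest 3, so this case is ruled out; weight (1/3)·0 = 0.
The weights sum to 4/7.
So P(the ruby in chest 2 | the guide opened chest 3) = (5/21) / (4/7) = 5/12.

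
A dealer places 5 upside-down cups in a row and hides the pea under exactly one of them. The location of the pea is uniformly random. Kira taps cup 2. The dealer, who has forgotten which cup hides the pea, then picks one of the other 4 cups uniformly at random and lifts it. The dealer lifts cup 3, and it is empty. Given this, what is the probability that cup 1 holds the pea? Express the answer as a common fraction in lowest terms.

1/4

Condition on the true location of the pea.
If it is under any of cups 1, 2, 4, and 5 (prior 1/5 each): the dealer picks cup 3 with probability 1/4 regardless, and it is not the prize; weight (1/5)·(1/4) = 1/20 each.
If it is under cup 3 (prior 1/5): the dealer opened cup 3, so this case is ruled out; weight (1/5)·0 = 0.
The weights sum to 1/5.
So P(the pea under cup 1 | the dealer opened cup 3) = (1/20) / (1/5) = 1/4.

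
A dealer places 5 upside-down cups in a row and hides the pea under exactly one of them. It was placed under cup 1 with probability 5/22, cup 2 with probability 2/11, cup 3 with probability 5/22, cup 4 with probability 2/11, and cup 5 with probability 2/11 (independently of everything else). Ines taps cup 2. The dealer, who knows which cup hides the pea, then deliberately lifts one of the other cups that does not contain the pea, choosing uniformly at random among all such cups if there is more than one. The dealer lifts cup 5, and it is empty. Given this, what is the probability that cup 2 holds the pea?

Consider each possible location of the pea in turn.
If it is under either of cups 1 and 3 (prior 5/22 each): the dealer has 3 equally likely choices, so probability 1/3; weight (5/22)·(1/3) = 5/66 each.
If it is under cup 2 (prior 2/11): the dealer has 4 equally likely choices, so probability 1/4; weight (2/11)·(1/4) = 1/22.
If it is under cup 4 (prior 2/11): the dealer has 3 equally likely choices, so probability 1/3; weight (2/11)·(1/3) = 2/33.
If it is under cup 5 (prior 2/11): the dealer opened cup 5, so this case is ruled out; weight (2/11)·0 = 0.
The weights sum to 17/66.
So P(the pea under cup 2 | the dealer opened cup 5) = (1/22) / (17/66) = 3/17.

3/17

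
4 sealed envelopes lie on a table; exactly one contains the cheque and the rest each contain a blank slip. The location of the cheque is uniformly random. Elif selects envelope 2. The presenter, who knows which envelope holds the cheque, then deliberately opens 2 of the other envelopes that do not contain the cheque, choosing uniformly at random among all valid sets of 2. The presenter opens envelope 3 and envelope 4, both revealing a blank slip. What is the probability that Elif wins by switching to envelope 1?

Consider each possible location of the cheque in turn.
If it is in envelope 1 (prior 1/4): the presenter has no choice, probability 1; weight (1/4)·1 = 1/4.
If it is in envelope 2 (prior 1/4): the presenter has 3 equally likely choices, so probability 1/3; weight (1/4)·(1/3) = 1/12.
If it is in either of envelopes 3 and 4 (prior 1/4 each): that envelope was opened and seen not to hold the prize — ruled out; weight (1/4)·0 = 0 each.
The weights sum to 1/3.
So P(the cheque in envelope 1 | the presenter opened envelope 3 and envelope 4) = (1/4) / (1/3) = 3/4.

3/4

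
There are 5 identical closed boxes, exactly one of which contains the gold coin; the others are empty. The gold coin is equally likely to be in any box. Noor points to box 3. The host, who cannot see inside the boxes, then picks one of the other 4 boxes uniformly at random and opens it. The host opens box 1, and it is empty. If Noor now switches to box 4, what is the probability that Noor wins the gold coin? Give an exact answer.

1/4

Because the host chose which box to open without knowing where the gold coin is, the choice is independent of the prize location. Learning that box 1 does not hold the gold coin simply rules out that one location and leaves the remaining 4 boxes still equally likely by symmetry.
So P(the gold coin in box 4) = 1/4.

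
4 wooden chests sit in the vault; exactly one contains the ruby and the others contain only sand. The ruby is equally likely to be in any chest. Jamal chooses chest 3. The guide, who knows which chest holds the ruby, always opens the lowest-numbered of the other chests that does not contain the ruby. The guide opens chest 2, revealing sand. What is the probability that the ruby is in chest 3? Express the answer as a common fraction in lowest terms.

0

Consider each possible location of the ruby in turn.
If it is in chest 1 (prior 1/4): chest 2 is the lowest-numbered option available, probability 1; weight (1/4)·1 = 1/4.
If it is in chest 2 (prior 1/4): the guide opened chest 2, so this case is ruled out; weight (1/4)·0 = 0.
If it is in either of chests 3 and 4 (prior 1/4 each): the guide would have opened chest 1 instead, probability 0; weight (1/4)·0 = 0 each.
The weights sum to 1/4.
So P(the ruby in chest 3 | the guide opened chest 2) = 0 / (1/4) = 0.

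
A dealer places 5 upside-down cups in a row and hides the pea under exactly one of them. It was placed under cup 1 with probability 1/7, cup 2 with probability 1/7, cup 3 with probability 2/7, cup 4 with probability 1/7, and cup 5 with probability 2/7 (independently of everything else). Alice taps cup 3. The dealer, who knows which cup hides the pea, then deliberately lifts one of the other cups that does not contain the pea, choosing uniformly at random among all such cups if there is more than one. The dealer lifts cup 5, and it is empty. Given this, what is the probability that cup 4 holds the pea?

Condition on the true location of the pea.
If it is under any of cups 1, 2, and 4 (prior 1/7 each): the dealer has 3 equally likely choices, so probability 1/3; weight (1/7)·(1/3) = 1/21 each.
If it is under cup 3 (prior 2/7): the dealer has 4 equally likely choices, so probability 1/4; weight (2/7)·(1/4) = 1/14.
If it is under cup 5 (prior 2/7): the dealer opened cup 5, so this case is ruled out; weight (2/7)·0 = 0.
The weights sum to 3/14.
So P(the pea under cup 4 | the dealer opened cup 5) = (1/21) / (3/14) = 2/9.

2/9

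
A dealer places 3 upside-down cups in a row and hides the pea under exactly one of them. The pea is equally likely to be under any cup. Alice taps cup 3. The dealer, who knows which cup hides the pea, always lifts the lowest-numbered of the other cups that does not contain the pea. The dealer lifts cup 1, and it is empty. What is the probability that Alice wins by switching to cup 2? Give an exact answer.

1/2

Apply Bayes' rule, conditioning on where the pea actually is.
If it is under cup 1 (prior 1/3): the dealer opened cup 1, so this case is ruled out; weight (1/3)·0 = 0.
If it is under either of cups 2 and 3 (prior 1/3 each): cup 1 is the lowest-numbered option available, probability 1; weight (1/3)·1 = 1/3 each.
The weights sum to 2/3.
So P(the pea under cup 2 | the dealer opened cup 1) = (1/3) / (2/3) = 1/2.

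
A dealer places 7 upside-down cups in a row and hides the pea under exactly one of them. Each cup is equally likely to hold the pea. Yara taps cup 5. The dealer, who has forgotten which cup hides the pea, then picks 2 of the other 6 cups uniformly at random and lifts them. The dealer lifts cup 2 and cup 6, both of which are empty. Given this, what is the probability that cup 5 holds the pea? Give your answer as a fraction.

Because the dealer chose which cups to lift without knowing where the pea is, the choice is independent of the prize location. Learning that none of the 2 opened cups holds the pea simply rules out those 2 locations and leaves the remaining 5 cups still equally likely by symmetry.
So P(the pea under cup 5) = 1/5.

1/5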